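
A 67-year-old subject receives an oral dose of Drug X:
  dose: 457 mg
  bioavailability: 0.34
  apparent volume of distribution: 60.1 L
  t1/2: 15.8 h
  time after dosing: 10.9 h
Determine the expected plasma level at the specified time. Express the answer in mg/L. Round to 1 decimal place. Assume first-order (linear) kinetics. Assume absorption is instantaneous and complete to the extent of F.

1.6 mg/L

Amount reaching circulation = F × Dose = 0.34 × 457.0 = 155.4 mg
C₀ = F·Dose / Vd = 155.4 / 60.1 = 2.586 mg/L
k = ln2 / t½ = 0.693147 / 15.8 = 0.04387 h⁻¹
C = C₀ · e^(−k·t) = 2.586 × e^(−0.04387 × 10.9)
  = 2.586 × 0.6199 = 1.603 mg/L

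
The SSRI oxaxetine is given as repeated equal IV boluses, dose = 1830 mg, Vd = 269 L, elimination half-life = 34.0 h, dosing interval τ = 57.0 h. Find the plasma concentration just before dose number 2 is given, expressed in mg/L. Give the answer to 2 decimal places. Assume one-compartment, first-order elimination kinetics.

2.13 mg/L

C₀ per dose = Dose / Vd = 1830 / 269 = 6.803 mg/L
k = ln2 / t½ = 0.693147 / 34.0 = 0.02039 h⁻¹
Fraction remaining after one interval: r = e^(−kτ) = e^(−0.02039 × 57.0) = 0.3128
Before dose 2, 1 dose has been given (aged 1τ).
C_trough = C₀ × r = 6.803 × 0.3128 = 2.128 mg/L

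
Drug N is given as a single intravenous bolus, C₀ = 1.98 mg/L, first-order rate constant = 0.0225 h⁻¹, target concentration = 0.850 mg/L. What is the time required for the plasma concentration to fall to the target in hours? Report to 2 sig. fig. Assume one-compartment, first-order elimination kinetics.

38 h

t = ln(C₀ / C) / k = ln(1.980 / 0.850) / 0.02250
  = ln(2.329) / 0.02250 = 0.8454 / 0.02250 = 37.57 h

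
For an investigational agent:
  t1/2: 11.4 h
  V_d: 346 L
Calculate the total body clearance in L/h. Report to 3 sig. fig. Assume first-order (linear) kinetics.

21.0 L/h

k = ln2 / t½ = 0.693147 / 11.4 = 0.06080 h⁻¹
CL = k × Vd = 0.06080 × 346 = 21.04 L/h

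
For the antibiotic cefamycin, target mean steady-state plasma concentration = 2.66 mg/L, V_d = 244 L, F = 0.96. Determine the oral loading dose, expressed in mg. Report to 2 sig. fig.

680 mg

LD = Css × Vd / F = 2.66 × 244 / 0.96 = 676.1 mg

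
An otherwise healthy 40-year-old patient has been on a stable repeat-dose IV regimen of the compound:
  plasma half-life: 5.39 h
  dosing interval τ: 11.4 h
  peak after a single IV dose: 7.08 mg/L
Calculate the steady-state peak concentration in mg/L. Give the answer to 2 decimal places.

9.20 mg/L

k = ln2 / t½ = 0.693147 / 5.39 = 0.1286 h⁻¹
e^(−kτ) = e^(−0.1286 × 11.4) = 0.2308
Accumulation ratio R = 1 / (1 − e^(−kτ)) = 1 / (1 − 0.2308) = 1.300
Steady-state peak = C₀ × R = 7.08 × 1.300 = 9.204 mg/L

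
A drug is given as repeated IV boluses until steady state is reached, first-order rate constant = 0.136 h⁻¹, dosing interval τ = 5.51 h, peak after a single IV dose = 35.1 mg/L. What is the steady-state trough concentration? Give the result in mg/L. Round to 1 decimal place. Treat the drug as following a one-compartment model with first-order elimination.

e^(−kτ) = e^(−0.1360 × 5.51) = 0.4727
Accumulation ratio R = 1 / (1 − e^(−kτ)) = 1 / (1 − 0.4727) = 1.896
Steady-state trough = C₀ × R × e^(−kτ) = 35.1 × 1.896 × 0.4727 = 31.46 mg/L

31.5 mg/L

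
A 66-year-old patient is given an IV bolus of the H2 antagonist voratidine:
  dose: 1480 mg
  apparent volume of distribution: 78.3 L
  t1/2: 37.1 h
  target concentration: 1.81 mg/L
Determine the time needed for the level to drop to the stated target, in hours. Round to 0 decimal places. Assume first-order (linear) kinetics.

126 h

C₀ = Dose / Vd = 1480 / 78.3 = 18.90 mg/L
k = ln2 / t½ = 0.693147 / 37.1 = 0.01868 h⁻¹
t = ln(C₀ / C) / k = ln(18.90 / 1.81) / 0.01868
  = ln(10.44) / 0.01868 = 2.346 / 0.01868 = 125.6 h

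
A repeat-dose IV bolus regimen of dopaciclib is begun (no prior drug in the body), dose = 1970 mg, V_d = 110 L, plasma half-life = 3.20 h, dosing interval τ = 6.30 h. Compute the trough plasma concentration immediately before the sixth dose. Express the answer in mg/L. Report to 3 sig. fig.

C₀ per dose = Dose / Vd = 1970 / 110 = 17.91 mg/L
k = ln2 / t½ = 0.693147 / 3.20 = 0.2166 h⁻¹
Fraction remaining after one interval: r = e^(−kτ) = e^(−0.2166 × 6.30) = 0.2555
Before dose 6, 5 doses have been given (aged 1τ, 2τ, 3τ, 4τ, 5τ).
C_trough = C₀ × (r + r² + … + r^5) = C₀ × r(1−r^5)/(1−r)
        = 17.91 × 0.2555 × (1 − 0.001089) / (1 − 0.2555) = 6.140 mg/L

6.14 mg/L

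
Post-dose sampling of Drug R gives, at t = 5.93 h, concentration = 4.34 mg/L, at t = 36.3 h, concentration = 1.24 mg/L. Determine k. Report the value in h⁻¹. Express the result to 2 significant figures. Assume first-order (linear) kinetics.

0.041 h⁻¹

k = ln(C₁/C₂) / (t₂ − t₁) = ln(4.34/1.24) / (36.3 − 5.93)
  = 1.253 / 30.37 = 0.04126 h⁻¹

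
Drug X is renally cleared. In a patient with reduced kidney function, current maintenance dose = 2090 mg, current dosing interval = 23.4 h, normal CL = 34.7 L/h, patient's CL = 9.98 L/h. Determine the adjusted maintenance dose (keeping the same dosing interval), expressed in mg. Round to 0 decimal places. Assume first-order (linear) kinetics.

601 mg

To keep the same average steady-state level, dosing rate must scale with clearance.
CL ratio = 9.98 / 34.7 = 0.2876
New dose (same interval) = 2090 × 0.2876 = 601.1 mg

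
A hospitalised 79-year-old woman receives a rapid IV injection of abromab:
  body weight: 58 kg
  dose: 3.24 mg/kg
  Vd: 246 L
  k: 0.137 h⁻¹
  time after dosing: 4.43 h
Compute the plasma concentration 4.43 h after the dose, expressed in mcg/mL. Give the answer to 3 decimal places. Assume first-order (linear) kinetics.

Total dose = 3.24 × 58 = 187.9 mg
C₀ = Dose / Vd = 187.9 / 246 = 0.7638 mg/L
C = C₀ · e^(−k·t) = 0.7638 × e^(−0.1370 × 4.43)
  = 0.7638 × 0.5450 = 0.4163 mg/L
(0.4163 mg/L = 0.4163 mcg/mL)

0.416 mcg/mL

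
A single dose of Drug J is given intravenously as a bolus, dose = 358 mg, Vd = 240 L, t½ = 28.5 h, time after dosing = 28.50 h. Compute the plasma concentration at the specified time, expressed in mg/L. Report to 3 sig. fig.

C₀ = Dose / Vd = 358.0 / 240 = 1.492 mg/L
k = ln2 / t½ = 0.693147 / 28.5 = 0.02432 h⁻¹
t / t½ = 28.50 / 28.5 = 1 half-lives
C = C₀ × (1/2)^1 = 1.492 × 0.5000 = 0.7460 mg/L

0.746 mg/L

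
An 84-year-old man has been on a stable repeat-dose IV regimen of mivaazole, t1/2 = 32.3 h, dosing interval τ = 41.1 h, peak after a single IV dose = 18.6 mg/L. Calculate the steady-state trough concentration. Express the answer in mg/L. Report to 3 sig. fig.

13.1 mg/L

k = ln2 / t½ = 0.693147 / 32.3 = 0.02146 h⁻¹
e^(−kτ) = e^(−0.02146 × 41.1) = 0.4140
Accumulation ratio R = 1 / (1 − e^(−kτ)) = 1 / (1 − 0.4140) = 1.706
Steady-state trough = C₀ × R × e^(−kτ) = 18.6 × 1.706 × 0.4140 = 13.14 mg/L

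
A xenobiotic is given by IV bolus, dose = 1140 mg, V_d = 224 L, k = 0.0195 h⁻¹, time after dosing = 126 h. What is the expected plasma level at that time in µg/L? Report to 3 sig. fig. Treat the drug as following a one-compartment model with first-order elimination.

C₀ = Dose / Vd = 1140 / 224 = 5.089 mg/L
C = C₀ · e^(−k·t) = 5.089 × e^(−0.01950 × 126)
  = 5.089 × 0.08569 = 0.4361 mg/L
Convert: 0.4361 mg/L × 1000 = 436.1 µg/L

436 µg/L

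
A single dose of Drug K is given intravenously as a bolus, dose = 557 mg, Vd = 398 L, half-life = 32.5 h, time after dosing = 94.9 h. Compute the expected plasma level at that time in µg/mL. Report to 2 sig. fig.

C₀ = Dose / Vd = 557.0 / 398 = 1.399 mg/L
k = ln2 / t½ = 0.693147 / 32.5 = 0.02133 h⁻¹
C = C₀ · e^(−k·t) = 1.399 × e^(−0.02133 × 94.9)
  = 1.399 × 0.1321 = 0.1848 mg/L
(0.1848 mg/L = 0.1848 µg/mL)

0.18 µg/mL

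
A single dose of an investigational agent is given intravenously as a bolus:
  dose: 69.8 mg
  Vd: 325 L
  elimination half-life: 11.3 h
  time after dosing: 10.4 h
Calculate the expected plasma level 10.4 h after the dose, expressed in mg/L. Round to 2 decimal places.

0.11 mg/L

C₀ = Dose / Vd = 69.80 / 325 = 0.2148 mg/L
k = ln2 / t½ = 0.693147 / 11.3 = 0.06134 h⁻¹
C = C₀ · e^(−k·t) = 0.2148 × e^(−0.06134 × 10.4)
  = 0.2148 × 0.5284 = 0.1135 mg/L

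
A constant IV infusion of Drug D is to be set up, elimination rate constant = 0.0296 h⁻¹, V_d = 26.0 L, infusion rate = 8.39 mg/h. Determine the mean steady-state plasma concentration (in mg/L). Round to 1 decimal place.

10.9 mg/L

CL = k × Vd = 0.02960 × 26.0 = 0.7696 L/h
At steady state Css = R₀ / CL = 8.39 / 0.7696 = 10.90 mg/L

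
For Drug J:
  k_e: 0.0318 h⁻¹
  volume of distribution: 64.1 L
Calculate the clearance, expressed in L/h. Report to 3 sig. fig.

CL = k × Vd = 0.0318 × 64.1 = 2.038 L/h

2.04 L/h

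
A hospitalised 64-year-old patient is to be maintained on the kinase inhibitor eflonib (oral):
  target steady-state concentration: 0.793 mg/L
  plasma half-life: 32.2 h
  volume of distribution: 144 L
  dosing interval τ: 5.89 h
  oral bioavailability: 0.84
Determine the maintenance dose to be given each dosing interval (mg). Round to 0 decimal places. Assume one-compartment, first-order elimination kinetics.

17 mg

k = ln2 / t½ = 0.693147 / 32.2 = 0.02153 h⁻¹
CL = k × Vd = 0.02153 × 144 = 3.100 L/h
At steady state, F × (Dose/τ) = Css × CL.
Dose = Css × CL × τ / F = 0.793 × 3.100 × 5.89 / 0.84 = 17.24 mg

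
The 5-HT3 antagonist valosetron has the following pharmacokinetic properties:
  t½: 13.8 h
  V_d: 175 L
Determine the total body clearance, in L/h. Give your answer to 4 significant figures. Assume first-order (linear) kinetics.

k = ln2 / t½ = 0.693147 / 13.8 = 0.05023 h⁻¹
CL = k × Vd = 0.05023 × 175 = 8.790 L/h

8.790 L/h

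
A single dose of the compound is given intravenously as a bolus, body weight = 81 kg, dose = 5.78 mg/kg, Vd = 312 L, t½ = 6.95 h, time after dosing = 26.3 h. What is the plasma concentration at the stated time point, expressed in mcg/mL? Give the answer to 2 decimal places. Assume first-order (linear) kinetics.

0.11 mcg/mL

Total dose = 5.78 × 81 = 468.2 mg
C₀ = Dose / Vd = 468.2 / 312 = 1.501 mg/L
k = ln2 / t½ = 0.693147 / 6.95 = 0.09973 h⁻¹
C = C₀ · e^(−k·t) = 1.501 × e^(−0.09973 × 26.3)
  = 1.501 × 0.07259 = 0.1090 mg/L
(0.1090 mg/L = 0.1090 mcg/mL)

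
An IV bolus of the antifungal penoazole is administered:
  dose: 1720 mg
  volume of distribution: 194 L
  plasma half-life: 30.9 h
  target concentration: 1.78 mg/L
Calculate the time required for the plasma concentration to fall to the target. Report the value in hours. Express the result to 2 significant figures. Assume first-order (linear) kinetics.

72 h

C₀ = Dose / Vd = 1720 / 194 = 8.866 mg/L
k = ln2 / t½ = 0.693147 / 30.9 = 0.02243 h⁻¹
t = ln(C₀ / C) / k = ln(8.866 / 1.78) / 0.02243
  = ln(4.981) / 0.02243 = 1.606 / 0.02243 = 71.60 h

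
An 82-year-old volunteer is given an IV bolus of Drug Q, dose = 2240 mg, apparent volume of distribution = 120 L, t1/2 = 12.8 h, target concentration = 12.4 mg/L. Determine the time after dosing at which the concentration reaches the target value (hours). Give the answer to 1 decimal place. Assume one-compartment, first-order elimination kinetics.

C₀ = Dose / Vd = 2240 / 120 = 18.67 mg/L
k = ln2 / t½ = 0.693147 / 12.8 = 0.05415 h⁻¹
t = ln(C₀ / C) / k = ln(18.67 / 12.4) / 0.05415
  = ln(1.506) / 0.05415 = 0.4095 / 0.05415 = 7.562 h

7.6 h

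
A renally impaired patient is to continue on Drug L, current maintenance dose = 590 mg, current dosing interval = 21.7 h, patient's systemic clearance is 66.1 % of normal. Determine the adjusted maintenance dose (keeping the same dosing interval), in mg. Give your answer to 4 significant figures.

390.0 mg

To keep the same average steady-state level, dosing rate must scale with clearance.
CL ratio = 66.1 / 100 = 0.6610
New dose (same interval) = 590 × 0.6610 = 390.0 mg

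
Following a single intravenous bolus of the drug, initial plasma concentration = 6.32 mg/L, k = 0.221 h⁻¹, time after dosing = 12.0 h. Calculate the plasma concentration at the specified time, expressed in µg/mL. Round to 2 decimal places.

0.45 µg/mL

C = C₀ · e^(−k·t) = 6.320 × e^(−0.2210 × 12.0)
  = 6.320 × 0.07051 = 0.4456 mg/L
(0.4456 mg/L = 0.4456 µg/mL)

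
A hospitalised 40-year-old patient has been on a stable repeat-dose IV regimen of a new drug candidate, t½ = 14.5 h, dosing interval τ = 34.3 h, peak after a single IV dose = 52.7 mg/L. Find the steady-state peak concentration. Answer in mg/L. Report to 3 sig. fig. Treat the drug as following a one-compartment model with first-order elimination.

k = ln2 / t½ = 0.693147 / 14.5 = 0.04780 h⁻¹
e^(−kτ) = e^(−0.04780 × 34.3) = 0.1941
Accumulation ratio R = 1 / (1 − e^(−kτ)) = 1 / (1 − 0.1941) = 1.241
Steady-state peak = C₀ × R = 52.7 × 1.241 = 65.40 mg/L

65.4 mg/L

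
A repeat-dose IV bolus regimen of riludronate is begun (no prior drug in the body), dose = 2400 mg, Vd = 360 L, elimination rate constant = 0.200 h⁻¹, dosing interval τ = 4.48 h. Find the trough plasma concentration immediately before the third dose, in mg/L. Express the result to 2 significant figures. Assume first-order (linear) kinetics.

C₀ per dose = Dose / Vd = 2400 / 360 = 6.667 mg/L
Fraction remaining after one interval: r = e^(−kτ) = e^(−0.2000 × 4.48) = 0.4082
Before dose 3, 2 doses have been given (aged 1τ, 2τ).
C_trough = C₀ × (r + r²) = 6.667 × (0.4082 + 0.1666) = 3.832 mg/L

3.8 mg/L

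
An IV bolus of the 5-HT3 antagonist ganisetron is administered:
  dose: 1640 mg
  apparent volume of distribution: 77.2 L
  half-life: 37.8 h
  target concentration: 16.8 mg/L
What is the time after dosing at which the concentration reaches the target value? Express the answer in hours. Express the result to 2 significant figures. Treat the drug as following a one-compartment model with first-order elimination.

C₀ = Dose / Vd = 1640 / 77.2 = 21.24 mg/L
k = ln2 / t½ = 0.693147 / 37.8 = 0.01834 h⁻¹
t = ln(C₀ / C) / k = ln(21.24 / 16.8) / 0.01834
  = ln(1.264) / 0.01834 = 0.2343 / 0.01834 = 12.78 h

13 h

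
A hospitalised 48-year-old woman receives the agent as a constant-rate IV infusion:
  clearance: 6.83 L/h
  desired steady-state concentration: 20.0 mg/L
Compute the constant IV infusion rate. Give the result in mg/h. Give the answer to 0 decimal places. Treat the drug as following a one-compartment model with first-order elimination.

137 mg/h

At steady state, infusion rate R₀ = Css × CL = 20.0 × 6.830 = 136.6 mg/h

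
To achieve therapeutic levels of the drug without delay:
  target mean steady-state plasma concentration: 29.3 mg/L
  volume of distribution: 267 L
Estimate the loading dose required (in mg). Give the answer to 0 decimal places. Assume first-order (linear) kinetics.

LD = Css × Vd = 29.3 × 267 = 7823 mg

7823 mg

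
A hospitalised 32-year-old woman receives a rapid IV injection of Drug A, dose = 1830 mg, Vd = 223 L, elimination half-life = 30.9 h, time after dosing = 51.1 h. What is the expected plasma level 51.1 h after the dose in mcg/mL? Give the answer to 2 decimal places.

2.61 mcg/mL

C₀ = Dose / Vd = 1830 / 223 = 8.206 mg/L
k = ln2 / t½ = 0.693147 / 30.9 = 0.02243 h⁻¹
C = C₀ · e^(−k·t) = 8.206 × e^(−0.02243 × 51.1)
  = 8.206 × 0.3179 = 2.609 mg/L
(2.609 mg/L = 2.609 mcg/mL)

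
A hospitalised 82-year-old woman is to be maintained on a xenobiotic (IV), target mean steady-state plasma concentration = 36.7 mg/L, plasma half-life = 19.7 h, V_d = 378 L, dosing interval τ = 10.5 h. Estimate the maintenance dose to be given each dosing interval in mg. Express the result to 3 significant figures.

5130 mg

k = ln2 / t½ = 0.693147 / 19.7 = 0.03519 h⁻¹
CL = k × Vd = 0.03519 × 378 = 13.30 L/h
At steady state, Dose/τ = Css × CL.
Dose = Css × CL × τ = 36.7 × 13.30 × 10.5 = 5125 mg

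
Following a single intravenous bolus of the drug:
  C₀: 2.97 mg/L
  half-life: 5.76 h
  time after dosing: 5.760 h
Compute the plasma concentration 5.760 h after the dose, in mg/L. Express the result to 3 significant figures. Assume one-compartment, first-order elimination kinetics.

k = ln2 / t½ = 0.693147 / 5.76 = 0.1203 h⁻¹
t / t½ = 5.760 / 5.76 = 1 half-lives
C = C₀ × (1/2)^1 = 2.970 × 0.5000 = 1.485 mg/L

1.49 mg/L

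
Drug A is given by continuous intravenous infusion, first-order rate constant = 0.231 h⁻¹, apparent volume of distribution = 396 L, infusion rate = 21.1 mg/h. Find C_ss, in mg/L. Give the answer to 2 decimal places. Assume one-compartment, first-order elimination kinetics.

CL = k × Vd = 0.2310 × 396 = 91.48 L/h
At steady state Css = R₀ / CL = 21.1 / 91.48 = 0.2307 mg/L

0.23 mg/L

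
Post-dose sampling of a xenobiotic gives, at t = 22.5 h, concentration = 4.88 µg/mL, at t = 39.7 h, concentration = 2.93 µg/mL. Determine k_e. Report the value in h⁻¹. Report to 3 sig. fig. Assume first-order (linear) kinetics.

0.0297 h⁻¹

k = ln(C₁/C₂) / (t₂ − t₁) = ln(4.88/2.93) / (39.7 − 22.5)
  = 0.5101 / 17.20 = 0.02966 h⁻¹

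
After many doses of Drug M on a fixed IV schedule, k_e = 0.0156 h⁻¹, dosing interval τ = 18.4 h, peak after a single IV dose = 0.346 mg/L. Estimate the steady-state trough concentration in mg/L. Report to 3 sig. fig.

1.04 mg/L

e^(−kτ) = e^(−0.01560 × 18.4) = 0.7505
Accumulation ratio R = 1 / (1 − e^(−kτ)) = 1 / (1 − 0.7505) = 4.008
Steady-state trough = C₀ × R × e^(−kτ) = 0.346 × 4.008 × 0.7505 = 1.041 mg/L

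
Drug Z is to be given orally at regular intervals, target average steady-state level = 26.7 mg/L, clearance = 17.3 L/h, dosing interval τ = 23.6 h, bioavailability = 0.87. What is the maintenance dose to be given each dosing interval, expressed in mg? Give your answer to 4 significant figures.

At steady state, F × (Dose/τ) = Css × CL.
Dose = Css × CL × τ / F = 26.7 × 17.30 × 23.6 / 0.87 = 12530 mg

12530 mg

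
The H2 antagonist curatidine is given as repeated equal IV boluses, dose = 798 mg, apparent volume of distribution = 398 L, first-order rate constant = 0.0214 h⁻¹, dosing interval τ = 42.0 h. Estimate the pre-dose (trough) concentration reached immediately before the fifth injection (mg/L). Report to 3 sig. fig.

1.34 mg/L

C₀ per dose = Dose / Vd = 798 / 398 = 2.005 mg/L
Fraction remaining after one interval: r = e^(−kτ) = e^(−0.02140 × 42.0) = 0.4071
Before dose 5, 4 doses have been given (aged 1τ, 2τ, 3τ, 4τ).
C_trough = C₀ × (r + r² + … + r^4) = C₀ × r(1−r^4)/(1−r)
        = 2.005 × 0.4071 × (1 − 0.02747) / (1 − 0.4071) = 1.339 mg/L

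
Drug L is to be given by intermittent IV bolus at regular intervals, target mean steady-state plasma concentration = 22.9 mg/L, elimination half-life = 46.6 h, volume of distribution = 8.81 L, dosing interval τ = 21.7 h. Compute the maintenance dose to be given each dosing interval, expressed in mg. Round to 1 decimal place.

k = ln2 / t½ = 0.693147 / 46.6 = 0.01487 h⁻¹
CL = k × Vd = 0.01487 × 8.81 = 0.1310 L/h
At steady state, Dose/τ = Css × CL.
Dose = Css × CL × τ = 22.9 × 0.1310 × 21.7 = 65.10 mg

65.1 mg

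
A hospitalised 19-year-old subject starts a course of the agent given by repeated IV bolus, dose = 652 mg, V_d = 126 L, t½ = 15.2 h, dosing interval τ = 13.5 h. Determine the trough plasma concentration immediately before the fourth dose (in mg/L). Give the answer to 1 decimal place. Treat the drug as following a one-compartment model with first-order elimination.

C₀ per dose = Dose / Vd = 652 / 126 = 5.175 mg/L
k = ln2 / t½ = 0.693147 / 15.2 = 0.04560 h⁻¹
Fraction remaining after one interval: r = e^(−kτ) = e^(−0.04560 × 13.5) = 0.5403
Before dose 4, 3 doses have been given (aged 1τ, 2τ, 3τ).
C_trough = C₀ × (r + r² + … + r^3) = C₀ × r(1−r^3)/(1−r)
        = 5.175 × 0.5403 × (1 − 0.1577) / (1 − 0.5403) = 5.123 mg/L

5.1 mg/L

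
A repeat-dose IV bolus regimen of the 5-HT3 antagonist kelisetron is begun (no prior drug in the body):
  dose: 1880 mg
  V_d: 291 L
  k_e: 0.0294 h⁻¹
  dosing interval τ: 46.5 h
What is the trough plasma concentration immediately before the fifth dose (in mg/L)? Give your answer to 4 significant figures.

C₀ per dose = Dose / Vd = 1880 / 291 = 6.460 mg/L
Fraction remaining after one interval: r = e^(−kτ) = e^(−0.02940 × 46.5) = 0.2548
Before dose 5, 4 doses have been given (aged 1τ, 2τ, 3τ, 4τ).
C_trough = C₀ × (r + r² + … + r^4) = C₀ × r(1−r^4)/(1−r)
        = 6.460 × 0.2548 × (1 − 0.004215) / (1 − 0.2548) = 2.200 mg/L

2.200 mg/L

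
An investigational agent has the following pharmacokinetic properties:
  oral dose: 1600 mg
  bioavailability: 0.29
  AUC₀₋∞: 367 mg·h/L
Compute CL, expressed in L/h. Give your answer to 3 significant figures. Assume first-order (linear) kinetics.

1.26 L/h

CL = F·Dose / AUC = 0.29 × 1600 / 367 = 1.264 L/h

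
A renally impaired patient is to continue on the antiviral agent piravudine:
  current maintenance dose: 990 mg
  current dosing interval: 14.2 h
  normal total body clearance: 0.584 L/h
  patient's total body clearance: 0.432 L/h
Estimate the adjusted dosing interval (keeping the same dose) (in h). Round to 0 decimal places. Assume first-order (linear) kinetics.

19 h

To keep the same average steady-state level, dosing rate must scale with clearance.
CL ratio = 0.432 / 0.584 = 0.7397
New interval (same dose) = 14.2 / 0.7397 = 19.20 h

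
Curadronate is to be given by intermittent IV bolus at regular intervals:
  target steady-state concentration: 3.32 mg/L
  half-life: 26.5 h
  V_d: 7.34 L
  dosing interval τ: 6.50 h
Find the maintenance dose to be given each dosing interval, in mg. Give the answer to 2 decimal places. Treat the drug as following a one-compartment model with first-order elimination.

k = ln2 / t½ = 0.693147 / 26.5 = 0.02616 h⁻¹
CL = k × Vd = 0.02616 × 7.34 = 0.1920 L/h
At steady state, Dose/τ = Css × CL.
Dose = Css × CL × τ = 3.32 × 0.1920 × 6.50 = 4.143 mg

4.14 mg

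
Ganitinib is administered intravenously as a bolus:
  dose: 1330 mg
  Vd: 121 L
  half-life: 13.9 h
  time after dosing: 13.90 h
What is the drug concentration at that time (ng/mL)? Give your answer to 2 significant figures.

5500 ng/mL

C₀ = Dose / Vd = 1330 / 121 = 10.99 mg/L
k = ln2 / t½ = 0.693147 / 13.9 = 0.04987 h⁻¹
t / t½ = 13.90 / 13.9 = 1 half-lives
C = C₀ × (1/2)^1 = 10.99 × 0.5000 = 5.495 mg/L
Convert: 5.495 mg/L × 1000 = 5495 ng/mL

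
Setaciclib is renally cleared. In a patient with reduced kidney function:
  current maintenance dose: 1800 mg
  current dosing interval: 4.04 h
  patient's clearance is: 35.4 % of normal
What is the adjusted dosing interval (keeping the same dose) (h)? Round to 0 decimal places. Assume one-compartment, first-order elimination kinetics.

To keep the same average steady-state level, dosing rate must scale with clearance.
CL ratio = 35.4 / 100 = 0.3540
New interval (same dose) = 4.04 / 0.3540 = 11.41 h

11 h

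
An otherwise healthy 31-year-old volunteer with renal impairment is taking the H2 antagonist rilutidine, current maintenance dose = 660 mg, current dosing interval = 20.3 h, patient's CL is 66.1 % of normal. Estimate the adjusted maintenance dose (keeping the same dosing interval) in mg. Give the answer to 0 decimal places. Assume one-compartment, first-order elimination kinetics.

To keep the same average steady-state level, dosing rate must scale with clearance.
CL ratio = 66.1 / 100 = 0.6610
New dose (same interval) = 660 × 0.6610 = 436.3 mg

436 mg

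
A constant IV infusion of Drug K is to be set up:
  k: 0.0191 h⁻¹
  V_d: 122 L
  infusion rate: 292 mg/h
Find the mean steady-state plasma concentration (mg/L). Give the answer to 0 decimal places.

125 mg/L

CL = k × Vd = 0.01910 × 122 = 2.330 L/h
At steady state Css = R₀ / CL = 292 / 2.330 = 125.3 mg/L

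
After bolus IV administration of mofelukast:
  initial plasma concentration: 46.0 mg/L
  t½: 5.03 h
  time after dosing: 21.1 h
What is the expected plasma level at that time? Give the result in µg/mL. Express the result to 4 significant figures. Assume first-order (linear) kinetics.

2.512 µg/mL

k = ln2 / t½ = 0.693147 / 5.03 = 0.1378 h⁻¹
C = C₀ · e^(−k·t) = 46.00 × e^(−0.1378 × 21.1)
  = 46.00 × 0.05461 = 2.512 mg/L
(2.512 mg/L = 2.512 µg/mL)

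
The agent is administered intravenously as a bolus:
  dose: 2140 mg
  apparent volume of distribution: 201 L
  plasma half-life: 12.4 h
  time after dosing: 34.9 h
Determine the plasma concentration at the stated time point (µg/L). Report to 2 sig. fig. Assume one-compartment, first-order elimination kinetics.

C₀ = Dose / Vd = 2140 / 201 = 10.65 mg/L
k = ln2 / t½ = 0.693147 / 12.4 = 0.05590 h⁻¹
C = C₀ · e^(−k·t) = 10.65 × e^(−0.05590 × 34.9)
  = 10.65 × 0.1421 = 1.513 mg/L
Convert: 1.513 mg/L × 1000 = 1513 µg/L

1500 µg/L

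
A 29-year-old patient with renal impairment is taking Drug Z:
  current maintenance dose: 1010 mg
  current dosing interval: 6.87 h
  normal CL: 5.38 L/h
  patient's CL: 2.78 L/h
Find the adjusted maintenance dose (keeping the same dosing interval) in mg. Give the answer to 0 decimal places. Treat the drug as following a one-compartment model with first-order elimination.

To keep the same average steady-state level, dosing rate must scale with clearance.
CL ratio = 2.78 / 5.38 = 0.5167
New dose (same interval) = 1010 × 0.5167 = 521.9 mg

522 mg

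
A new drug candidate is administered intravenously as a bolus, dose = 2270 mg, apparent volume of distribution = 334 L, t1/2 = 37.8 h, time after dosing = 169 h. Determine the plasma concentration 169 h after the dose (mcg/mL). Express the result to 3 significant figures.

0.306 mcg/mL

C₀ = Dose / Vd = 2270 / 334 = 6.796 mg/L
k = ln2 / t½ = 0.693147 / 37.8 = 0.01834 h⁻¹
C = C₀ · e^(−k·t) = 6.796 × e^(−0.01834 × 169)
  = 6.796 × 0.04507 = 0.3063 mg/L
(0.3063 mg/L = 0.3063 mcg/mL)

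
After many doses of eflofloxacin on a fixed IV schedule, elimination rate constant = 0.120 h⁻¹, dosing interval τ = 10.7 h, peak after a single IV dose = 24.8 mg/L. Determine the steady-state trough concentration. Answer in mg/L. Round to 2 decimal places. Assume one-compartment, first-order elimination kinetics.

e^(−kτ) = e^(−0.1200 × 10.7) = 0.2769
Accumulation ratio R = 1 / (1 − e^(−kτ)) = 1 / (1 − 0.2769) = 1.383
Steady-state trough = C₀ × R × e^(−kτ) = 24.8 × 1.383 × 0.2769 = 9.497 mg/L

9.50 mg/L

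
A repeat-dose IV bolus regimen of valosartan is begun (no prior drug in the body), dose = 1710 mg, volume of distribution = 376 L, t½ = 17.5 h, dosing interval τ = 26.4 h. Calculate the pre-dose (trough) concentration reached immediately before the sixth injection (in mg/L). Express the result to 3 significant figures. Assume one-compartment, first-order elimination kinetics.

2.45 mg/L

C₀ per dose = Dose / Vd = 1710 / 376 = 4.548 mg/L
k = ln2 / t½ = 0.693147 / 17.5 = 0.03961 h⁻¹
Fraction remaining after one interval: r = e^(−kτ) = e^(−0.03961 × 26.4) = 0.3514
Before dose 6, 5 doses have been given (aged 1τ, 2τ, 3τ, 4τ, 5τ).
C_trough = C₀ × (r + r² + … + r^5) = C₀ × r(1−r^5)/(1−r)
        = 4.548 × 0.3514 × (1 − 0.005358) / (1 − 0.3514) = 2.451 mg/L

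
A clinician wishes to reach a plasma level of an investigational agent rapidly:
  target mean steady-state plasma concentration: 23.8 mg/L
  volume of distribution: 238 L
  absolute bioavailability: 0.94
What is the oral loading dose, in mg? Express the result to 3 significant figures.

LD = Css × Vd / F = 23.8 × 238 / 0.94 = 6026 mg

6030 mg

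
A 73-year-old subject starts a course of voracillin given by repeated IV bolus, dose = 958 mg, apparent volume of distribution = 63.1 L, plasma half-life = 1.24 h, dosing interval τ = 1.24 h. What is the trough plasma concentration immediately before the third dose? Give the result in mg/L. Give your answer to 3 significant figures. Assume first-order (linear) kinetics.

C₀ per dose = Dose / Vd = 958 / 63.1 = 15.18 mg/L
k = ln2 / t½ = 0.693147 / 1.24 = 0.5590 h⁻¹
Fraction remaining after one interval: r = e^(−kτ) = e^(−0.5590 × 1.24) = 0.5000
Before dose 3, 2 doses have been given (aged 1τ, 2τ).
C_trough = C₀ × (r + r²) = 15.18 × (0.5000 + 0.2500) = 11.39 mg/L

11.4 mg/L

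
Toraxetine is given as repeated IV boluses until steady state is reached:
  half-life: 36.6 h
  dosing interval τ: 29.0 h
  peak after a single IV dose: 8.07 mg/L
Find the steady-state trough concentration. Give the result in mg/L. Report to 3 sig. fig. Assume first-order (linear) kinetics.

11.0 mg/L

k = ln2 / t½ = 0.693147 / 36.6 = 0.01894 h⁻¹
e^(−kτ) = e^(−0.01894 × 29.0) = 0.5774
Accumulation ratio R = 1 / (1 − e^(−kτ)) = 1 / (1 − 0.5774) = 2.366
Steady-state trough = C₀ × R × e^(−kτ) = 8.07 × 2.366 × 0.5774 = 11.02 mg/L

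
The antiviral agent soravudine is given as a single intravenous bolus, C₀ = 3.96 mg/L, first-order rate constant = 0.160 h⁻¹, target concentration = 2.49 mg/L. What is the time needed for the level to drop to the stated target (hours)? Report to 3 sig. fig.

2.90 h

t = ln(C₀ / C) / k = ln(3.960 / 2.49) / 0.1600
  = ln(1.590) / 0.1600 = 0.4637 / 0.1600 = 2.898 h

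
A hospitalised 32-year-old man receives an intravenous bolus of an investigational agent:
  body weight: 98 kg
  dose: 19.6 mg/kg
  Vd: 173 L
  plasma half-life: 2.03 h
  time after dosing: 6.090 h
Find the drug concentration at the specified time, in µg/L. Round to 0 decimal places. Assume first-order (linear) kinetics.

1388 µg/L

Total dose = 19.6 × 98 = 1921 mg
C₀ = Dose / Vd = 1921 / 173 = 11.10 mg/L
k = ln2 / t½ = 0.693147 / 2.03 = 0.3415 h⁻¹
t / t½ = 6.090 / 2.03 = 3 half-lives
C = C₀ × (1/2)^3 = 11.10 × 0.1250 = 1.388 mg/L
Convert: 1.388 mg/L × 1000 = 1388 µg/L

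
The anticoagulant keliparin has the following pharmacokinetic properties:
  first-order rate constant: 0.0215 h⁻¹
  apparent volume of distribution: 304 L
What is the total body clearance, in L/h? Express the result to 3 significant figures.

CL = k × Vd = 0.0215 × 304 = 6.536 L/h

6.54 L/h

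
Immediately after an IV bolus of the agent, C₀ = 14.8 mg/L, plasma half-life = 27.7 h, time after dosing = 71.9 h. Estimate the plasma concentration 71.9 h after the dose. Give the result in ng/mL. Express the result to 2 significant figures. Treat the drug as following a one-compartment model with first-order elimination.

k = ln2 / t½ = 0.693147 / 27.7 = 0.02502 h⁻¹
C = C₀ · e^(−k·t) = 14.80 × e^(−0.02502 × 71.9)
  = 14.80 × 0.1655 = 2.449 mg/L
Convert: 2.449 mg/L × 1000 = 2449 ng/mL

2400 ng/mL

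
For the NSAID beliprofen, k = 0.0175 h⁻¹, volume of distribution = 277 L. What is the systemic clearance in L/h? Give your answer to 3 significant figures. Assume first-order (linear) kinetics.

4.85 L/h

CL = k × Vd = 0.0175 × 277 = 4.848 L/h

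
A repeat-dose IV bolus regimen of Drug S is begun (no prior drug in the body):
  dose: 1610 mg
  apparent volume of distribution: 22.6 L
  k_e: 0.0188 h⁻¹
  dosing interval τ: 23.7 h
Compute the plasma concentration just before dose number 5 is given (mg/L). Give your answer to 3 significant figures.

C₀ per dose = Dose / Vd = 1610 / 22.6 = 71.24 mg/L
Fraction remaining after one interval: r = e^(−kτ) = e^(−0.01880 × 23.7) = 0.6405
Before dose 5, 4 doses have been given (aged 1τ, 2τ, 3τ, 4τ).
C_trough = C₀ × (r + r² + … + r^4) = C₀ × r(1−r^4)/(1−r)
        = 71.24 × 0.6405 × (1 − 0.1683) / (1 − 0.6405) = 105.6 mg/L

106 mg/L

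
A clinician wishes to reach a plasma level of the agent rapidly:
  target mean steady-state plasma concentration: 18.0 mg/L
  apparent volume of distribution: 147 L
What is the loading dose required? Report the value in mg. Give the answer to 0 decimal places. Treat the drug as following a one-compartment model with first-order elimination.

2646 mg

LD = Css × Vd = 18.0 × 147 = 2646 mg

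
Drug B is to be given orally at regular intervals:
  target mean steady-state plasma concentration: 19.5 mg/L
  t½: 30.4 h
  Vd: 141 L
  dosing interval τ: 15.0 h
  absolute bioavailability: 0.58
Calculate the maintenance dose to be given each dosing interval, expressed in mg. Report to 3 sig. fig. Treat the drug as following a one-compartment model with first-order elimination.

1620 mg

k = ln2 / t½ = 0.693147 / 30.4 = 0.02280 h⁻¹
CL = k × Vd = 0.02280 × 141 = 3.215 L/h
At steady state, F × (Dose/τ) = Css × CL.
Dose = Css × CL × τ / F = 19.5 × 3.215 × 15.0 / 0.58 = 1621 mg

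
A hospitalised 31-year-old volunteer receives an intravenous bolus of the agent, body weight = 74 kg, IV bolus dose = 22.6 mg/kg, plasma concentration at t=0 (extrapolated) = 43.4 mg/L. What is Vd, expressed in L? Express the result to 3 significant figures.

38.5 L

Dose = 22.6 × 74 = 1672 mg
Vd = Dose / C₀ = 1672 / 43.4 = 38.53 L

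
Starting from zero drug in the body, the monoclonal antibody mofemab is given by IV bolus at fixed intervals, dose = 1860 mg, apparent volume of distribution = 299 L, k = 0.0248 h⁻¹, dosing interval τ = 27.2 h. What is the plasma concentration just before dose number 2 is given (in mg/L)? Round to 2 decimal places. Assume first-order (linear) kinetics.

C₀ per dose = Dose / Vd = 1860 / 299 = 6.221 mg/L
Fraction remaining after one interval: r = e^(−kτ) = e^(−0.02480 × 27.2) = 0.5094
Before dose 2, 1 dose has been given (aged 1τ).
C_trough = C₀ × r = 6.221 × 0.5094 = 3.169 mg/L

3.17 mg/L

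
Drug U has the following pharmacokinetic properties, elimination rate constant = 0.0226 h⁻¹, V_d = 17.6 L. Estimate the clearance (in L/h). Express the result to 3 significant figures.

CL = k × Vd = 0.0226 × 17.6 = 0.3978 L/h

0.398 L/h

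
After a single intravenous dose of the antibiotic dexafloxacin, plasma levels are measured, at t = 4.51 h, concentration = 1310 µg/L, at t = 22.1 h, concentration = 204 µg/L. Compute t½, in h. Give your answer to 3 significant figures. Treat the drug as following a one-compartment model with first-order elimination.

k = ln(C₁/C₂) / (t₂ − t₁) = ln(1310/204) / (22.1 − 4.51)
  = 1.860 / 17.59 = 0.1057 h⁻¹
t½ = ln2 / k = 0.693147 / 0.1057 = 6.558 h

6.56 h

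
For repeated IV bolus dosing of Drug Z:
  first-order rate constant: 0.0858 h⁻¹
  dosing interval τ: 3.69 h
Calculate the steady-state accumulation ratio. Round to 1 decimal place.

3.7

e^(−kτ) = e^(−0.08580 × 3.69) = 0.7286
Accumulation ratio R = 1 / (1 − e^(−kτ)) = 1 / (1 − 0.7286) = 3.685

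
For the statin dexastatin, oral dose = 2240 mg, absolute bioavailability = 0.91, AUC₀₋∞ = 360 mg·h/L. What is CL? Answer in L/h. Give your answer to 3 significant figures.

5.66 L/h

CL = F·Dose / AUC = 0.91 × 2240 / 360 = 5.662 L/h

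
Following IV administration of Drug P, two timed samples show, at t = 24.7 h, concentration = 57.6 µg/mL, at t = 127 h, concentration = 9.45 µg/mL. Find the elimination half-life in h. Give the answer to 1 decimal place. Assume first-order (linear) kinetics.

k = ln(C₁/C₂) / (t₂ − t₁) = ln(57.6/9.45) / (127 − 24.7)
  = 1.808 / 102.3 = 0.01767 h⁻¹
t½ = ln2 / k = 0.693147 / 0.01767 = 39.23 h

39.2 h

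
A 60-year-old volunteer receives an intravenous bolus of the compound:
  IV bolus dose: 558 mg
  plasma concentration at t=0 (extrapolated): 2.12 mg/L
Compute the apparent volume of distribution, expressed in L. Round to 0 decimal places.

263 L

Vd = Dose / C₀ = 558.0 / 2.12 = 263.2 L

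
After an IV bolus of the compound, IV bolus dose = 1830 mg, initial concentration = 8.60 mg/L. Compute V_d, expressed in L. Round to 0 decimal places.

213 L

Vd = Dose / C₀ = 1830 / 8.60 = 212.8 L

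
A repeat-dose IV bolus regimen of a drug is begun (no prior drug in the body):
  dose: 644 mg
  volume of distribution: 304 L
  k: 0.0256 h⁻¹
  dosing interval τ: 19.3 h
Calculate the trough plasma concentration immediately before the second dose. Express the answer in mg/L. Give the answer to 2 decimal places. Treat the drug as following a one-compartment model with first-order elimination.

C₀ per dose = Dose / Vd = 644 / 304 = 2.118 mg/L
Fraction remaining after one interval: r = e^(−kτ) = e^(−0.02560 × 19.3) = 0.6101
Before dose 2, 1 dose has been given (aged 1τ).
C_trough = C₀ × r = 2.118 × 0.6101 = 1.292 mg/L

1.29 mg/L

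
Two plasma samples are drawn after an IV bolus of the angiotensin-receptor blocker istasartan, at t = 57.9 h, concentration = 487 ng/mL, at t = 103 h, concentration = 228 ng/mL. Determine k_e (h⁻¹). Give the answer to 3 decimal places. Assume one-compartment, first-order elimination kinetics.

0.017 h⁻¹

k = ln(C₁/C₂) / (t₂ − t₁) = ln(487/228) / (103 − 57.9)
  = 0.7589 / 45.10 = 0.01683 h⁻¹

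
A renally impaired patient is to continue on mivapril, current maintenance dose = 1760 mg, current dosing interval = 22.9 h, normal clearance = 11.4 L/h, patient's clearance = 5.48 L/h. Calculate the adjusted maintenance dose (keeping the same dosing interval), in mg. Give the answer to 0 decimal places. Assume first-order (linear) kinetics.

846 mg

To keep the same average steady-state level, dosing rate must scale with clearance.
CL ratio = 5.48 / 11.4 = 0.4807
New dose (same interval) = 1760 × 0.4807 = 846.0 mg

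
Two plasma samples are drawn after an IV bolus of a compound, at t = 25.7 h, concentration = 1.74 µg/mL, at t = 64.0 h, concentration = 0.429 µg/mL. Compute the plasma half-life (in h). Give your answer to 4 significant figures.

18.96 h

k = ln(C₁/C₂) / (t₂ − t₁) = ln(1.74/0.429) / (64.0 − 25.7)
  = 1.400 / 38.30 = 0.03655 h⁻¹
t½ = ln2 / k = 0.693147 / 0.03655 = 18.96 h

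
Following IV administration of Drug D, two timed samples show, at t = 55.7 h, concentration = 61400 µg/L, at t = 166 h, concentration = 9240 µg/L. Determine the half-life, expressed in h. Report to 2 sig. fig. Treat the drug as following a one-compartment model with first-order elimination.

40 h

k = ln(C₁/C₂) / (t₂ − t₁) = ln(61400/9240) / (166 − 55.7)
  = 1.894 / 110.3 = 0.01717 h⁻¹
t½ = ln2 / k = 0.693147 / 0.01717 = 40.37 h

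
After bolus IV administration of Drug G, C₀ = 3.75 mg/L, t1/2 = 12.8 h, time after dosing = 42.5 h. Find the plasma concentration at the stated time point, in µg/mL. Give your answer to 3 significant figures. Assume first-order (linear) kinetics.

0.375 µg/mL

k = ln2 / t½ = 0.693147 / 12.8 = 0.05415 h⁻¹
C = C₀ · e^(−k·t) = 3.750 × e^(−0.05415 × 42.5)
  = 3.750 × 0.1001 = 0.3754 mg/L
(0.3754 mg/L = 0.3754 µg/mL)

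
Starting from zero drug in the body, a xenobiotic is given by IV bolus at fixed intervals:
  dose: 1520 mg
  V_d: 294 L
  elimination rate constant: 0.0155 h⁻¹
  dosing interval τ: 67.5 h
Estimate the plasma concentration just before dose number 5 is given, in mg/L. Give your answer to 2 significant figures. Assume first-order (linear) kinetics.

C₀ per dose = Dose / Vd = 1520 / 294 = 5.170 mg/L
Fraction remaining after one interval: r = e^(−kτ) = e^(−0.01550 × 67.5) = 0.3513
Before dose 5, 4 doses have been given (aged 1τ, 2τ, 3τ, 4τ).
C_trough = C₀ × (r + r² + … + r^4) = C₀ × r(1−r^4)/(1−r)
        = 5.170 × 0.3513 × (1 − 0.01523) / (1 − 0.3513) = 2.757 mg/L

2.8 mg/L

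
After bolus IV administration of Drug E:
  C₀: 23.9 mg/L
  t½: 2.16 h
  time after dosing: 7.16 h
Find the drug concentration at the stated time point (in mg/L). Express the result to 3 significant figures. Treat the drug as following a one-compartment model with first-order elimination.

k = ln2 / t½ = 0.693147 / 2.16 = 0.3209 h⁻¹
C = C₀ · e^(−k·t) = 23.90 × e^(−0.3209 × 7.16)
  = 23.90 × 0.1005 = 2.402 mg/L

2.40 mg/L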